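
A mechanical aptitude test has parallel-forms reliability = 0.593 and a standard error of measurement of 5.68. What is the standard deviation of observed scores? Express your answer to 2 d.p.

8.90

SD = SEM / √(1 − r) = 5.68 / √0.407 ≈ 5.68 / 0.638 ≈ 8.903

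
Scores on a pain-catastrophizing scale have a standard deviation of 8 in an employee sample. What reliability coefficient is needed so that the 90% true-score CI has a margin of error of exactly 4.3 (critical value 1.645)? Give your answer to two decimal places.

0.89

SEM needed = half-width / z = 4.3/1.645 ≈ 2.6140
r = 1 − (SEM / SD)² = 1 − (2.6140 / 8)² ≈ 1 − 0.1068 ≈ 0.8932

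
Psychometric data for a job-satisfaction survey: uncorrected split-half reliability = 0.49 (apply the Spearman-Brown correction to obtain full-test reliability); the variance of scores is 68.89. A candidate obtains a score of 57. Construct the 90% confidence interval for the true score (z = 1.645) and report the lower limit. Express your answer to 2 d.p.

49.01

SD = √68.89 ≈ 8.30000
Spearman-Brown: r = 2(0.49) / (1 + 0.49) = 0.98000 / 1.49000 ≈ 0.65772
SEM = 8.30000 × √(1 − 0.65772) = 8.30000 × √0.34228 ≈ 8.30000 × 0.58505 ≈ 4.85590
Margin = 1.645 × 4.85590 ≈ 7.98796
Lower limit = 57 − 7.98796 ≈ 49.01204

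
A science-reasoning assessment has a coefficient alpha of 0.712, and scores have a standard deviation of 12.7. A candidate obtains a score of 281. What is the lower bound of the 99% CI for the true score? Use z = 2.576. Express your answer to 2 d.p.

SEM = 12.70000*√(1 − 0.71200) ≈ 6.81554
Margin = 2.576 * 6.81554 ≈ 17.55682
Lower limit = 281 − 17.55682 ≈ 263.44318

263.44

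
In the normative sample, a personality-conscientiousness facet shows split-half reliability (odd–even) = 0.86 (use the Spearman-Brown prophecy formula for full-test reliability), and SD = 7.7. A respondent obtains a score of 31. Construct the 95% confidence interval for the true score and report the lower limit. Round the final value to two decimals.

Spearman-Brown: r = 2(0.86) / (1 + 0.86) = 1.72000 / 1.86000 ≈ 0.92473
SEM = 7.70000 * √(1 − 0.92473) = 7.70000 * √0.07527 ≈ 7.70000 * 0.27435 ≈ 2.11251
Half-width = 1.96*2.11251 ≈ 4.14051
Lower bound: 31 − 4.14051 = 26.85949

26.86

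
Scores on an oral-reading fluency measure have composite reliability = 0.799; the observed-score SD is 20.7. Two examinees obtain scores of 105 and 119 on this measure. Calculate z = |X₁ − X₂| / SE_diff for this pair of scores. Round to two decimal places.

1.07

The standard error of measurement is 20.7000·√(1 − 0.7990) ≈ 20.7000·0.4483 ≈ 9.2804.
SE_diff = √2 · SEM ≈ 13.1245
z = 14 / 13.1245 ≈ 1.0667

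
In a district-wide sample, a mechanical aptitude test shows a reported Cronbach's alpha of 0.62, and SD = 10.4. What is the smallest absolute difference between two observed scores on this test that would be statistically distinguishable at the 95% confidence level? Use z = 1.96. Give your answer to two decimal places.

17.77

SEM = 10.40000·√(1 − 0.62000) ≃ 6.41099
SE_diff = SEM · √2 ≃ 6.41099 · 1.41421 ≃ 9.06651
Smallest detectable difference = 1.96·9.06651 ≃ 17.77036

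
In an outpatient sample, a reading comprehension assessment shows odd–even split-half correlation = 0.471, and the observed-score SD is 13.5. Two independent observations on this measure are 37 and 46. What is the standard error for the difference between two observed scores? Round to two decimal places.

Full-length reliability (Spearman-Brown) = 2(0.471)/(1+0.471) ≈ 0.6404
SEM = 13.5000×√(1 − 0.6404) ≈ 8.0957
SE_diff = SEM × √2 ≈ 8.0957 × 1.4142 ≈ 11.4491

11.45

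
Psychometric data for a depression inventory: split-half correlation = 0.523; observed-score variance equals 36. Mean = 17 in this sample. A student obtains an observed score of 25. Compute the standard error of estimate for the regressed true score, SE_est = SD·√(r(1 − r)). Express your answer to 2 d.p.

2.78

SD = √36 ≈ 6.000
Full-length reliability (Spearman-Brown) = 2(0.523)/(1+0.523) ≈ 0.687
SE_est = SD × √(r(1 − r)) = 6.000 × √0.215 ≈ 6.000 × 0.464 ≈ 2.783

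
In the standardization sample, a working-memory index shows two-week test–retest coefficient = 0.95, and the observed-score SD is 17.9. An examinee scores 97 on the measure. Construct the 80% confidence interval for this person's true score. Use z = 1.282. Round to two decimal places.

SEM = 17.900*√(1 − 0.950) ≈ 4.003
Margin = 1.282 * 4.003 ≈ 5.131
Interval: (91.869, 102.131)

[91.87, 102.13]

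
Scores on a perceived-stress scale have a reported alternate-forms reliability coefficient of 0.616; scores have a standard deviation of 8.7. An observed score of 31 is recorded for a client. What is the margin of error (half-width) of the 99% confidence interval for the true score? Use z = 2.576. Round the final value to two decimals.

SEM = 8.7000·√(1 − 0.6160) ≈ 5.3912
Half-width = 2.576·5.3912 ≈ 13.8877

13.89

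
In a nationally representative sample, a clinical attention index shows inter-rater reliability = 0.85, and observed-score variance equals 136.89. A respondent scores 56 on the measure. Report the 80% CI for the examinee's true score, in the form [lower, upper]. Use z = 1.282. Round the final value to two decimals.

SD = √136.89 = 11.700
SEM = 11.700 × √(1 − 0.850) = 11.700 × √0.150 ≈ 11.700 × 0.387 ≈ 4.531
Half-width = 1.282×4.531 ≈ 5.809
Interval: (50.191, 61.809)

[50.19, 61.81]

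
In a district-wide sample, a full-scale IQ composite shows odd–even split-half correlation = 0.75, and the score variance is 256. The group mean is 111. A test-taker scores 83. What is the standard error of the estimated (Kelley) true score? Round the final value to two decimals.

σ = 256^(1/2) = 16.000
r_full = 2·0.75 / (1 + 0.75) ≈ 0.857
SE_est = 16.000·√[r(1 − r)] ≈ 5.599

5.60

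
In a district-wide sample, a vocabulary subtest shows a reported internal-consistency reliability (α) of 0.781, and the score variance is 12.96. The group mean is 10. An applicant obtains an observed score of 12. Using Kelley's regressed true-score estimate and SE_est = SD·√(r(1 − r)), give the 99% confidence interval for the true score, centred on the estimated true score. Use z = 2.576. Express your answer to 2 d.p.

SD = √12.96 = 3.6000
T̂ = 0.7810(12) + 0.2190(10) ≈ 11.5620
SE_est = SD * √(r(1 − r)) = 3.6000 * √0.1710 ≈ 3.6000 * 0.4136 ≈ 1.4888
99% CI: 11.5620 ± 3.8353 ≈ (7.7267, 15.3973)

[7.73, 15.40]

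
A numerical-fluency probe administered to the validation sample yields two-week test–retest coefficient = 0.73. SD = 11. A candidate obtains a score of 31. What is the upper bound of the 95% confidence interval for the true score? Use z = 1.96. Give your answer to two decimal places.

The standard error of measurement is 11.00000·√(1 − 0.73000) ≈ 11.00000·0.51962 ≈ 5.71577.
1.96 · SEM ≈ 11.20290
Upper limit = 31 + 11.20290 ≈ 42.20290

42.20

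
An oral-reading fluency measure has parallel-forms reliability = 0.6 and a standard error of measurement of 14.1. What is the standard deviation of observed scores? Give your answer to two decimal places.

SD = 14.1 / √(1 − 0.6) ≈ 22.29406

22.29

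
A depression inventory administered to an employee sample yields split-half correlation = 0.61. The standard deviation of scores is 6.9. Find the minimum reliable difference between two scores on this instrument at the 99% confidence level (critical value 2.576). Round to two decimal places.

12.37

Spearman-Brown: r = 2(0.61) / (1 + 0.61) = 1.220 / 1.610 ≈ 0.758
SEM = 6.900 · √(1 − 0.758) = 6.900 · √0.242 ≈ 6.900 · 0.492 ≈ 3.396
Standard error of the difference = 3.396·√2 ≈ 4.803
Minimum reliable difference = 2.576 · SE_diff ≈ 2.576 · 4.803 ≈ 12.372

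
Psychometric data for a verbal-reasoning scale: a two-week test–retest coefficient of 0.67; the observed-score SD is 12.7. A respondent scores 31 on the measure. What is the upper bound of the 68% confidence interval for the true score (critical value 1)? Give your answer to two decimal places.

The standard error of measurement is 12.7000·√(1 − 0.6700) ≃ 12.7000·0.5745 ≃ 7.2956.
Margin = 1 · 7.2956 ≃ 7.2956
Upper bound: 31 + 7.2956 = 38.2956

38.30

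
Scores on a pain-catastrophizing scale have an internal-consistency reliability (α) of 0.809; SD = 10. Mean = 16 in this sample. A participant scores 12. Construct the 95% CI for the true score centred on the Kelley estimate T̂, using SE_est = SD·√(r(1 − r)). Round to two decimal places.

[5.06, 20.47]

Estimated true score = 0.8090×12 + (1 − 0.8090)×16 ≈ 12.7640
SE_est = SD × √(r(1 − r)) = 10.0000 × √0.1545 ≈ 10.0000 × 0.3931 ≈ 3.9309
CI = 12.7640 ± 1.96 × 3.9309 → [5.0595, 20.4685]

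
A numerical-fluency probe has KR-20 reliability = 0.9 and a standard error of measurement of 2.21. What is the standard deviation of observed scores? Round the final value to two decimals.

6.99

SD = 2.21 / √(1 − 0.9) ≈ 6.9886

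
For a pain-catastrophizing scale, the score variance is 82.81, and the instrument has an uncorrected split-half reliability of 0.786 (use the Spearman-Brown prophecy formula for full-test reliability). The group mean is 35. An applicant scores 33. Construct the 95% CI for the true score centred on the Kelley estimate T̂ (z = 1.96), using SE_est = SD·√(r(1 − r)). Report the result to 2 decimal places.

σ = 82.81^(1/2) = 9.1000
Full-length reliability (Spearman-Brown) = 2(0.786)/(1+0.786) ≈ 0.8802
T̂ = r·X + (1 − r)·M = 0.8802×33 + 0.1198×35 ≈ 29.0459 + 4.1937 ≈ 33.2396
SE_est = 9.1000·√[r(1 − r)] ≈ 2.9552
95% CI: 33.2396 ± 5.7923 ≈ (27.4474, 39.0319)

[27.45, 39.03]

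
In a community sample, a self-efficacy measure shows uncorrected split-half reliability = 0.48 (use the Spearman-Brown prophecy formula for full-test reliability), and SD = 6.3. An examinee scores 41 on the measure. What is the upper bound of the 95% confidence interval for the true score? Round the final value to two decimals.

48.32

r_full = 2·0.48 / (1 + 0.48) ≈ 0.649
SEM = 6.300·√(1 − 0.649) ≈ 3.734
Margin = 1.96 · 3.734 ≈ 7.319
Upper bound: 41 + 7.319 = 48.319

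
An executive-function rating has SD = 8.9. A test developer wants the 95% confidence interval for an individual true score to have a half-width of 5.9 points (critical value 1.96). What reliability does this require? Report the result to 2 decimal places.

0.89

SEM needed = half-width / z = 5.9/1.96 ≃ 3.0102
r = 1 − (3.0102/8.9)² ≃ 1 − 0.1144 ≃ 0.8856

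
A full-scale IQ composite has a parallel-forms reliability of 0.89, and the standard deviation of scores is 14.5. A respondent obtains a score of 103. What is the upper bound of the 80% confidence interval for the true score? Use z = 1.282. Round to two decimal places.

SEM = 14.500 · √(1 − 0.890) = 14.500 · √0.110 ≃ 14.500 · 0.332 ≃ 4.809
1.282 · SEM ≃ 6.165
Upper limit = 103 + 6.165 ≃ 109.165

109.17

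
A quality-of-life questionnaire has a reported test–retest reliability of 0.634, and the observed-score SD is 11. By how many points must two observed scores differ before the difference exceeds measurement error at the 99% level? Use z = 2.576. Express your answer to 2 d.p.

The standard error of measurement is 11.000×√(1 − 0.634) ≃ 11.000×0.605 ≃ 6.655.
SE_diff = √2 × SEM ≃ 9.411
Minimum reliable difference = 2.576 × SE_diff ≃ 2.576 × 9.411 ≃ 24.243

24.24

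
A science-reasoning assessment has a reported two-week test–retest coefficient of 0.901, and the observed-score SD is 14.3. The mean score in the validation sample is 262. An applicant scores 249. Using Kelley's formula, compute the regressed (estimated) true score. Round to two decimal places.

250.29

T̂ = 0.90100(249) + 0.09900(262) ≃ 250.28700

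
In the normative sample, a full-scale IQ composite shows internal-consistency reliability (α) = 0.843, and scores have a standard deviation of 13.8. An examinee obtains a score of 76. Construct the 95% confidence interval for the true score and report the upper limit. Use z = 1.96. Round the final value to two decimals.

86.72

SEM = 13.8000 × √(1 − 0.8430) = 13.8000 × √0.1570 ≈ 13.8000 × 0.3962 ≈ 5.4680
1.96 × SEM ≈ 10.7173
Upper limit = 76 + 10.7173 ≈ 86.7173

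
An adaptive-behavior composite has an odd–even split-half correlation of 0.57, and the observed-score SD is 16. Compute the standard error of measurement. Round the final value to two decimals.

Spearman-Brown: r = 2(0.57) / (1 + 0.57) = 1.140 / 1.570 ≃ 0.726
SEM = 16.000·√(1 − 0.726) ≃ 8.373

8.37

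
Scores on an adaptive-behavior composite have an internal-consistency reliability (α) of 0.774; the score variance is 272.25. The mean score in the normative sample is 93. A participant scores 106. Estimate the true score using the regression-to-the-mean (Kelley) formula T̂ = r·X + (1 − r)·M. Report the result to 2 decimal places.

T̂ = r·X + (1 − r)·M = 0.7740·106 + 0.2260·93 = 82.0440 + 21.0180 ≈ 103.0620

103.06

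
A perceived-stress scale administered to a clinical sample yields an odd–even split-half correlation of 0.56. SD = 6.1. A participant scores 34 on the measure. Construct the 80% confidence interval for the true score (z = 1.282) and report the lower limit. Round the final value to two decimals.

29.85

r_full = 2·0.56 / (1 + 0.56) ≈ 0.7179
SEM = 6.1000 · √(1 − 0.7179) = 6.1000 · √0.2821 ≈ 6.1000 · 0.5311 ≈ 3.2396
Half-width = 1.282·3.2396 ≈ 4.1532
Lower bound: 34 − 4.1532 = 29.8468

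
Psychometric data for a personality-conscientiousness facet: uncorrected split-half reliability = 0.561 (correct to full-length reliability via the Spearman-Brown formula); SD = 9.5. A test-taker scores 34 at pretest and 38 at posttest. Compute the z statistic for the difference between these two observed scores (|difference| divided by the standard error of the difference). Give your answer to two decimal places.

Spearman-Brown: r = 2(0.561) / (1 + 0.561) = 1.122 / 1.561 ≈ 0.719
The standard error of measurement is 9.500×√(1 − 0.719) ≈ 9.500×0.530 ≈ 5.038.
Standard error of the difference = 5.038·√2 ≈ 7.125
z = |34 − 38| / 7.125 = 4 / 7.125 ≈ 0.561

0.56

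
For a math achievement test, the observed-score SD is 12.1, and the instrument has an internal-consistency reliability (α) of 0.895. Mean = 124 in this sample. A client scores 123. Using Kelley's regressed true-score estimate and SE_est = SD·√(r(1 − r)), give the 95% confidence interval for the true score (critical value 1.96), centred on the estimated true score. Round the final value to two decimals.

[115.83, 130.38]

Estimated true score = 0.8950×123 + (1 − 0.8950)×124 ≈ 123.1050
SE_est = 12.1000·√[r(1 − r)] ≈ 3.7093
95% CI: 123.1050 ± 7.2702 ≈ (115.8348, 130.3752)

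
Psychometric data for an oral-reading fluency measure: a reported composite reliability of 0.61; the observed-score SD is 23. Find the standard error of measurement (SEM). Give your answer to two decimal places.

SEM = 23.0000 × √(1 − 0.6100) = 23.0000 × √0.3900 ≈ 23.0000 × 0.6245 ≈ 14.3635

14.36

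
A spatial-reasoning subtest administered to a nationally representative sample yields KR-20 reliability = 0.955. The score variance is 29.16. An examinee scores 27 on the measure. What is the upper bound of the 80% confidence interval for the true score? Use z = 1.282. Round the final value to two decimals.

28.47

SD = √29.16 ≃ 5.4000
SEM = 5.4000 × √(1 − 0.9550) = 5.4000 × √0.0450 ≃ 5.4000 × 0.2121 ≃ 1.1455
Margin = 1.282 × 1.1455 ≃ 1.4685
Upper limit = 27 + 1.4685 ≃ 28.4685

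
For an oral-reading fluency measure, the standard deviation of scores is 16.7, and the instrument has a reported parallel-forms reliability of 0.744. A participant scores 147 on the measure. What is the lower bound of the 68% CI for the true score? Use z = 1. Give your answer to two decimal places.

SEM = 16.70000 × √(1 − 0.74400) = 16.70000 × √0.25600 ≃ 16.70000 × 0.50596 ≃ 8.44961
Half-width = 1×8.44961 ≃ 8.44961
Lower bound: 147 − 8.44961 = 138.55039

138.55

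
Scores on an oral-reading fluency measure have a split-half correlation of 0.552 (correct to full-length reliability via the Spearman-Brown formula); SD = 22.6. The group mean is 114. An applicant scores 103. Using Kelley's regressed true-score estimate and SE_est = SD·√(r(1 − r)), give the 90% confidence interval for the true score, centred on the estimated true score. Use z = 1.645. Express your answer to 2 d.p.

[89.33, 123.02]

Spearman-Brown: r = 2(0.552) / (1 + 0.552) = 1.104 / 1.552 ≃ 0.711
T̂ = 0.711(103) + 0.289(114) ≃ 106.175
SE_est = SD * √(r(1 − r)) = 22.600 * √0.205 ≃ 22.600 * 0.453 ≃ 10.241
90% CI: 106.175 ± 16.846 ≃ (89.329, 123.022)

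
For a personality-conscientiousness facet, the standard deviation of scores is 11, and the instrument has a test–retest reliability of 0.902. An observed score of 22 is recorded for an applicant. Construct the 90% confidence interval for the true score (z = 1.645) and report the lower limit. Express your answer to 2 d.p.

SEM = 11.000*√(1 − 0.902) ≈ 3.444
1.645 * SEM ≈ 5.665
Lower limit = 22 − 5.665 ≈ 16.335

16.34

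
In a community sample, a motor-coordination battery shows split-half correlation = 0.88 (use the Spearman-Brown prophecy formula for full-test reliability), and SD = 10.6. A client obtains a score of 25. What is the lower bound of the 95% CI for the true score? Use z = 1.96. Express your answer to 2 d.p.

19.75

r_full = 2·0.88 / (1 + 0.88) ≈ 0.9362
SEM = 10.6000 · √(1 − 0.9362) = 10.6000 · √0.0638 ≈ 10.6000 · 0.2526 ≈ 2.6780
Margin = 1.96 · 2.6780 ≈ 5.2490
Lower bound: 25 − 5.2490 = 19.7510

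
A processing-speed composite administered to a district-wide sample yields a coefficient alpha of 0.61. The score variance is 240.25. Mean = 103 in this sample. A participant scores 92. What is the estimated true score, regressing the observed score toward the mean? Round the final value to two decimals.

96.29

Estimated true score = 0.61000*92 + (1 − 0.61000)*103 ≃ 96.29000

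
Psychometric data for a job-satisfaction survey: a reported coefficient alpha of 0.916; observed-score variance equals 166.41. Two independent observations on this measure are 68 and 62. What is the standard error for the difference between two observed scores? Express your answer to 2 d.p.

5.29

SD = √166.41 = 12.900
The standard error of measurement is 12.900×√(1 − 0.916) ≈ 12.900×0.290 ≈ 3.739.
SE_diff = SEM × √2 ≈ 3.739 × 1.414 ≈ 5.287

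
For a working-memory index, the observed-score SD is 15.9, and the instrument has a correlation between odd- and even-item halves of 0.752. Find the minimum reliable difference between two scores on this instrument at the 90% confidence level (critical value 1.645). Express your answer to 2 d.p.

13.92

Full-length reliability (Spearman-Brown) = 2(0.752)/(1+0.752) ≈ 0.85845
SEM = 15.90000*√(1 − 0.85845) ≈ 5.98213
Standard error of the difference = 5.98213·√2 ≈ 8.46001
Smallest detectable difference = 1.645*8.46001 ≈ 13.91672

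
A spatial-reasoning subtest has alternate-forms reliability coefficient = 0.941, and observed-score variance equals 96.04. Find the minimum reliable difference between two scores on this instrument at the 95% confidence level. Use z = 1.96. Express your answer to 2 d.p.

σ = 96.04^(1/2) = 9.8000
SEM = 9.8000 · √(1 − 0.9410) = 9.8000 · √0.0590 ≈ 9.8000 · 0.2429 ≈ 2.3804
SE_diff = SEM · √2 ≈ 2.3804 · 1.4142 ≈ 3.3664
Smallest detectable difference = 1.96·3.3664 ≈ 6.5982

6.60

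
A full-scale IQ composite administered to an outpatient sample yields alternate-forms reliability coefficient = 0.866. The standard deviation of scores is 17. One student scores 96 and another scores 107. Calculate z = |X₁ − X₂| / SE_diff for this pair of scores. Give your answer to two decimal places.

SEM = 17.000·√(1 − 0.866) ≈ 6.223
SE_diff = √2 · SEM ≈ 8.801
z = |96 − 107| / 8.801 = 11 / 8.801 ≈ 1.250

1.25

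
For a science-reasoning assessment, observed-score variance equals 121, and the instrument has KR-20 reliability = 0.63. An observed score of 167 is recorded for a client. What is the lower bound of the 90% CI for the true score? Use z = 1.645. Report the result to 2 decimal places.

155.99

SD = √121 ≃ 11.0000
SEM = 11.0000×√(1 − 0.6300) ≃ 6.6910
1.645 × SEM ≃ 11.0068
Lower bound: 167 − 11.0068 = 155.9932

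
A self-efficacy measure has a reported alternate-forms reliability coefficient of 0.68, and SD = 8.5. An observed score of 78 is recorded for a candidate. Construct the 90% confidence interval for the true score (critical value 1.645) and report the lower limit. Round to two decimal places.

70.09

The standard error of measurement is 8.500×√(1 − 0.680) ≈ 8.500×0.566 ≈ 4.808.
Margin = 1.645 × 4.808 ≈ 7.910
Lower bound: 78 − 7.910 = 70.090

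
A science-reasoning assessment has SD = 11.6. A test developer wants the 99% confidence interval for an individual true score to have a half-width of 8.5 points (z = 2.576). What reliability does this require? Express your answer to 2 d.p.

SEM needed = half-width / z = 8.5/2.576 ≈ 3.300
r = 1 − (SEM / SD)² = 1 − (3.300 / 11.6)² ≈ 1 − 0.081 ≈ 0.919

0.92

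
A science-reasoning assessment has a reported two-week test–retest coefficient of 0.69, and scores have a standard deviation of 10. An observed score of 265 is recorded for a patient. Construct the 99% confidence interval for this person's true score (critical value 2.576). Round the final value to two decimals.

[250.66, 279.34]

SEM = 10.0000×√(1 − 0.6900) ≈ 5.5678
Half-width = 2.576×5.5678 ≈ 14.3426
CI = 265 ± 14.3426 → [250.6574, 279.3426]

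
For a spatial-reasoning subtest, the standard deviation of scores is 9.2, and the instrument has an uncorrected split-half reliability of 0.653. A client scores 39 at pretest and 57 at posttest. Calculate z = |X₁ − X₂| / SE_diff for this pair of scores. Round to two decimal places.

Full-length reliability (Spearman-Brown) = 2(0.653)/(1+0.653) ≈ 0.7901
The standard error of measurement is 9.2000×√(1 − 0.7901) ≈ 9.2000×0.4582 ≈ 4.2152.
SE_diff = SEM × √2 ≈ 4.2152 × 1.4142 ≈ 5.9612
z = 18 / 5.9612 ≈ 3.0195

3.02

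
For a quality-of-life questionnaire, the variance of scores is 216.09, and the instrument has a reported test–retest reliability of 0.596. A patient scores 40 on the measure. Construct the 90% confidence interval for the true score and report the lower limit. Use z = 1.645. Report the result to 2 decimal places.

24.63

SD = √216.09 = 14.700
The standard error of measurement is 14.700*√(1 − 0.596) ≈ 14.700*0.636 ≈ 9.343.
Half-width = 1.645*9.343 ≈ 15.370
Lower bound: 40 − 15.370 = 24.630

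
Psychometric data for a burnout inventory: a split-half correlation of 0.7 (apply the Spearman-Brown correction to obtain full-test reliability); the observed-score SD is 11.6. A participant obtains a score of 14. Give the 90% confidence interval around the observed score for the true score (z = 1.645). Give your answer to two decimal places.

[5.98, 22.02]

Spearman-Brown: r = 2(0.7) / (1 + 0.7) = 1.40000 / 1.70000 ≈ 0.82353
SEM = 11.60000 × √(1 − 0.82353) = 11.60000 × √0.17647 ≈ 11.60000 × 0.42008 ≈ 4.87297
Half-width = 1.645×4.87297 ≈ 8.01604
Interval: (5.98396, 22.01604)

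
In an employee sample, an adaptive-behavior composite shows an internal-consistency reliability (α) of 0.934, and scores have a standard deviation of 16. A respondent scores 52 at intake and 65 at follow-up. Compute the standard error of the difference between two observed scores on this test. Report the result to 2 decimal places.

SEM = 16.0000·√(1 − 0.9340) ≃ 4.1105
SE_diff = √2 · SEM ≃ 5.8131

5.81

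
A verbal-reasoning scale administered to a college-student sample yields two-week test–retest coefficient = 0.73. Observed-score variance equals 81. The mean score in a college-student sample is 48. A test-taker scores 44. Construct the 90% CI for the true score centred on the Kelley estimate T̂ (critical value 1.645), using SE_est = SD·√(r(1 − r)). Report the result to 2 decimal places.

[38.51, 51.65]

SD = √81 = 9.00000
T̂ = 0.73000(44) + 0.27000(48) ≈ 45.08000
SE_est = SD * √(r(1 − r)) = 9.00000 * √0.19710 ≈ 9.00000 * 0.44396 ≈ 3.99564
90% CI: 45.08000 ± 6.57282 ≈ (38.50718, 51.65282)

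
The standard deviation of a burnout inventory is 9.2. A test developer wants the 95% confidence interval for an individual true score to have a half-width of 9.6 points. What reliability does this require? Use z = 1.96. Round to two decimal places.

Required SEM = 9.6 / 1.96 ≈ 4.8980
r = 1 − (SEM / SD)² = 1 − (4.8980 / 9.2)² ≈ 1 − 0.2834 ≈ 0.7166

0.72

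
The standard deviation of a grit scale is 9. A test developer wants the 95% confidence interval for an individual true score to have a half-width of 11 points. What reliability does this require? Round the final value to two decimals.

0.61

Required SEM = 11 / 1.96 ≃ 5.6122
r = 1 − (5.6122/9)² ≃ 1 − 0.3889 ≃ 0.6111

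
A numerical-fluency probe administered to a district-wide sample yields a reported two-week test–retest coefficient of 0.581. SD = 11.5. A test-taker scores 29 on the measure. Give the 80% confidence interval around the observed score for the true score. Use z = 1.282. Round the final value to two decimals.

[19.46, 38.54]

SEM = 11.50000×√(1 − 0.58100) ≈ 7.44397
Margin = 1.282 × 7.44397 ≈ 9.54317
80% CI: 29 ± 9.54317 = [19.45683, 38.54317]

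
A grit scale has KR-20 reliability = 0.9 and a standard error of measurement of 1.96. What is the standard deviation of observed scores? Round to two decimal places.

6.20

SD = 1.96 / √(1 − 0.9) ≈ 6.1981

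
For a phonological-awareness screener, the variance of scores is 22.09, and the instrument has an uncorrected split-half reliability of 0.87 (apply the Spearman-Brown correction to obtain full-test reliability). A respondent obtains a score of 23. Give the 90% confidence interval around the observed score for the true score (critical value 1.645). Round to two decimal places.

σ = 22.09^(1/2) = 4.70000
r_full = 2·0.87 / (1 + 0.87) ≈ 0.93048
SEM = 4.70000 · √(1 − 0.93048) = 4.70000 · √0.06952 ≈ 4.70000 · 0.26366 ≈ 1.23922
1.645 · SEM ≈ 2.03852
90% CI: 23 ± 2.03852 = [20.96148, 25.03852]

[20.96, 25.04]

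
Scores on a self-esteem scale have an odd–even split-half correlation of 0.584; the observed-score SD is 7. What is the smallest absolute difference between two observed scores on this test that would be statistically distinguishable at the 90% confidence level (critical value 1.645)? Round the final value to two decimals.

8.35

Spearman-Brown: r = 2(0.584) / (1 + 0.584) = 1.168 / 1.584 ≈ 0.737
The standard error of measurement is 7.000*√(1 − 0.737) ≈ 7.000*0.512 ≈ 3.587.
Standard error of the difference = 3.587·√2 ≈ 5.073
Smallest detectable difference = 1.645*5.073 ≈ 8.345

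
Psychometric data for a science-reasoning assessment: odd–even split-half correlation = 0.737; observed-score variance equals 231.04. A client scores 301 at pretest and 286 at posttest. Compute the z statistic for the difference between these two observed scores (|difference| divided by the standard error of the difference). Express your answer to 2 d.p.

1.79

SD = √231.04 = 15.2000
Spearman-Brown: r = 2(0.737) / (1 + 0.737) = 1.4740 / 1.7370 ≈ 0.8486
SEM = 15.2000 × √(1 − 0.8486) = 15.2000 × √0.1514 ≈ 15.2000 × 0.3891 ≈ 5.9145
SE_diff = SEM × √2 ≈ 5.9145 × 1.4142 ≈ 8.3644
z = |301 − 286| / 8.3644 = 15 / 8.3644 ≈ 1.7933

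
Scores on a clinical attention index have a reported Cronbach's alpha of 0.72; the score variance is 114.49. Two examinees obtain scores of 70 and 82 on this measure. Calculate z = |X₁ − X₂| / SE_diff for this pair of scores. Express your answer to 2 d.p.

1.50

SD = √114.49 = 10.700
The standard error of measurement is 10.700×√(1 − 0.720) ≈ 10.700×0.529 ≈ 5.662.
Standard error of the difference = 5.662·√2 ≈ 8.007
z = 12 / 8.007 ≈ 1.499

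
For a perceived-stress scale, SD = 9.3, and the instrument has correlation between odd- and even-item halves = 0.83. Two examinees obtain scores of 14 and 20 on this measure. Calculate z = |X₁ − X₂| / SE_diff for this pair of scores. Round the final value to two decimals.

1.50

r_full = 2·0.83 / (1 + 0.83) ≈ 0.90710
SEM = 9.30000×√(1 − 0.90710) ≈ 2.83454
SE_diff = SEM × √2 ≈ 2.83454 × 1.41421 ≈ 4.00864
z = |14 − 20| / 4.00864 = 6 / 4.00864 ≈ 1.49677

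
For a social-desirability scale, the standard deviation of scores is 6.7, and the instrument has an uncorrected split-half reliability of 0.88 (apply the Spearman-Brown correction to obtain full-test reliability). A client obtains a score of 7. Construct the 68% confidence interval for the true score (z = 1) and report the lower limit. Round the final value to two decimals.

5.31

r_full = 2·0.88 / (1 + 0.88) ≈ 0.93617
SEM = 6.70000 · √(1 − 0.93617) = 6.70000 · √0.06383 ≈ 6.70000 · 0.25265 ≈ 1.69273
Margin = 1 · 1.69273 ≈ 1.69273
Lower bound: 7 − 1.69273 = 5.30727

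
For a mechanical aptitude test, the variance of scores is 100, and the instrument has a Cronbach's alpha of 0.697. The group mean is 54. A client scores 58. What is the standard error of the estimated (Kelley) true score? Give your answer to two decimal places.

SD = √100 ≈ 10.000
SE_est = SD × √(r(1 − r)) = 10.000 × √0.211 ≈ 10.000 × 0.460 ≈ 4.596

4.60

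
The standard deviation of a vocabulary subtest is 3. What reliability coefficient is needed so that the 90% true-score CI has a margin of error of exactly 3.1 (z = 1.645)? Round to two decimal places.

0.61

Required SEM = 3.1 / 1.645 ≈ 1.884
r = 1 − (SEM / SD)² = 1 − (1.884 / 3)² ≈ 1 − 0.395 ≈ 0.605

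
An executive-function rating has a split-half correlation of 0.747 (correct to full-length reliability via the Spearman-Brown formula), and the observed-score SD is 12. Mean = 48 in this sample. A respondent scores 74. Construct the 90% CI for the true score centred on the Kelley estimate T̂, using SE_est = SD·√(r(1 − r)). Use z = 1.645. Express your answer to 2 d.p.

[63.29, 77.18]

Full-length reliability (Spearman-Brown) = 2(0.747)/(1+0.747) ≈ 0.85518
Estimated true score = 0.85518*74 + (1 − 0.85518)*48 ≈ 70.23469
SE_est = SD * √(r(1 − r)) = 12.00000 * √0.12385 ≈ 12.00000 * 0.35192 ≈ 4.22303
CI = 70.23469 ± 1.645 * 4.22303 → [63.28781, 77.18157]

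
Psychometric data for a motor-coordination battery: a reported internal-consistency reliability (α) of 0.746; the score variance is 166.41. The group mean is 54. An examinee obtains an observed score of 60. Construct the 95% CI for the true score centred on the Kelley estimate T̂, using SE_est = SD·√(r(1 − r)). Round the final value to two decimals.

SD = √166.41 ≈ 12.9000
T̂ = r·X + (1 − r)·M = 0.7460·60 + 0.2540·54 = 44.7600 + 13.7160 ≈ 58.4760
SE_est = SD · √(r(1 − r)) = 12.9000 · √0.1895 ≈ 12.9000 · 0.4353 ≈ 5.6153
CI = 58.4760 ± 1.96 · 5.6153 → [47.4699, 69.4821]

[47.47, 69.48]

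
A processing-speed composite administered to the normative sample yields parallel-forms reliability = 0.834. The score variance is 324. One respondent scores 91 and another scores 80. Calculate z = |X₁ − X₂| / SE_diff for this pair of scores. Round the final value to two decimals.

1.06

σ = 324^(1/2) = 18.0000
SEM = 18.0000×√(1 − 0.8340) ≃ 7.3338
SE_diff = SEM × √2 ≃ 7.3338 × 1.4142 ≃ 10.3715
z = |91 − 80| / 10.3715 = 11 / 10.3715 ≃ 1.0606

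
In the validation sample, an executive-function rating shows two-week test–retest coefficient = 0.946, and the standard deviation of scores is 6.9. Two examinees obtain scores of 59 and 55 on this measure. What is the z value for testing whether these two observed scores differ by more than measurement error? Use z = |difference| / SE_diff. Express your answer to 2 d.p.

The standard error of measurement is 6.900*√(1 − 0.946) ≈ 6.900*0.232 ≈ 1.603.
SE_diff = √2 * SEM ≈ 2.268
z = 4 / 2.268 ≈ 1.764

1.76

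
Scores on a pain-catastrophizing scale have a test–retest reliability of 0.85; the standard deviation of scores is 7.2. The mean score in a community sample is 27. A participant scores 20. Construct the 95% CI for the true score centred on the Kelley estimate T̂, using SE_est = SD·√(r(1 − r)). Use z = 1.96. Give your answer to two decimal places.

T̂ = 0.85000(20) + 0.15000(27) ≃ 21.05000
SE_est = 7.20000·√[r(1 − r)] ≃ 2.57091
CI = 21.05000 ± 1.96 · 2.57091 → [16.01101, 26.08899]

[16.01, 26.09]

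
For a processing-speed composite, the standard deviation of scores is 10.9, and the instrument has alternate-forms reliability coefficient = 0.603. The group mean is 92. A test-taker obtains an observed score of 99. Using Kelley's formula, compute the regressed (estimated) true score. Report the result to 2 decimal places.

96.22

T̂ = r·X + (1 − r)·M = 0.603*99 + 0.397*92 = 59.697 + 36.524 ≈ 96.221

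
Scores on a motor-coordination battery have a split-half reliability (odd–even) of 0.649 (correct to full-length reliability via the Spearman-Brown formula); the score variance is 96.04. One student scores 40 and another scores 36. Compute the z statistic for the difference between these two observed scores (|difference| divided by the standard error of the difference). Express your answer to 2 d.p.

SD = √96.04 = 9.8000
Spearman-Brown: r = 2(0.649) / (1 + 0.649) = 1.2980 / 1.6490 ≃ 0.7871
SEM = 9.8000 · √(1 − 0.7871) = 9.8000 · √0.2129 ≃ 9.8000 · 0.4614 ≃ 4.5214
SE_diff = SEM · √2 ≃ 4.5214 · 1.4142 ≃ 6.3942
z = 4 / 6.3942 ≃ 0.6256

0.63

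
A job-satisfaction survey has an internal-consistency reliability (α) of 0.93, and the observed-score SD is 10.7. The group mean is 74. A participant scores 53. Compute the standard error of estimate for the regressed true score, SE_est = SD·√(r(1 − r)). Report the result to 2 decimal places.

2.73

SE_est = 10.70000×√(0.93000×0.07000) ≈ 2.73007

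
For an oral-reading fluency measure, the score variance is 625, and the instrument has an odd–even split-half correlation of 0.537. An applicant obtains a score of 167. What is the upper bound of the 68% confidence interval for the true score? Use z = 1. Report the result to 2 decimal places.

180.72

SD = √625 = 25.000
r_full = 2·0.537 / (1 + 0.537) ≈ 0.699
SEM = 25.000 * √(1 − 0.699) = 25.000 * √0.301 ≈ 25.000 * 0.549 ≈ 13.721
1 * SEM ≈ 13.721
Upper limit = 167 + 13.721 ≈ 180.721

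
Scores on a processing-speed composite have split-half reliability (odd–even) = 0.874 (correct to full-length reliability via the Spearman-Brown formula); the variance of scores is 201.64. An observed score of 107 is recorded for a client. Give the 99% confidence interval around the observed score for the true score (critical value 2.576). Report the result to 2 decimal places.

[97.52, 116.48]

σ = 201.64^(1/2) = 14.2000
Spearman-Brown: r = 2(0.874) / (1 + 0.874) = 1.7480 / 1.8740 ≈ 0.9328
The standard error of measurement is 14.2000·√(1 − 0.9328) ≈ 14.2000·0.2593 ≈ 3.6820.
Half-width = 2.576·3.6820 ≈ 9.4849
Interval: (97.5151, 116.4849)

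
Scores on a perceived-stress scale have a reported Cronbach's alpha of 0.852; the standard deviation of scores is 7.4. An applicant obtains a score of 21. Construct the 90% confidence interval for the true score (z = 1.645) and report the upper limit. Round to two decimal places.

SEM = 7.40000 × √(1 − 0.85200) = 7.40000 × √0.14800 ≈ 7.40000 × 0.38471 ≈ 2.84684
Margin = 1.645 × 2.84684 ≈ 4.68305
Upper bound: 21 + 4.68305 = 25.68305

25.68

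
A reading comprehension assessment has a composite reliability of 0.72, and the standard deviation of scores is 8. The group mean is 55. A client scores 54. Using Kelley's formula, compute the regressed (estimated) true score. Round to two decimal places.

54.28

T̂ = r·X + (1 − r)·M = 0.720×54 + 0.280×55 = 38.880 + 15.400 ≈ 54.280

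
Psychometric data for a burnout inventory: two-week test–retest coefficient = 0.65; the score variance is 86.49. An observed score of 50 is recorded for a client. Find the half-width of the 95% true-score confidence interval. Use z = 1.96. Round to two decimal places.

10.78

SD = √86.49 ≈ 9.3000
The standard error of measurement is 9.3000·√(1 − 0.6500) ≈ 9.3000·0.5916 ≈ 5.5020.
Margin = 1.96 · 5.5020 ≈ 10.7838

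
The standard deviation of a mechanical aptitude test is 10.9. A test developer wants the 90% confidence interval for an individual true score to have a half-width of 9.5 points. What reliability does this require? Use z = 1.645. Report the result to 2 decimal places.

Required SEM = 9.5 / 1.645 ≈ 5.7751
r = 1 − (SEM / SD)² = 1 − (5.7751 / 10.9)² ≈ 1 − 0.2807 ≈ 0.7193

0.72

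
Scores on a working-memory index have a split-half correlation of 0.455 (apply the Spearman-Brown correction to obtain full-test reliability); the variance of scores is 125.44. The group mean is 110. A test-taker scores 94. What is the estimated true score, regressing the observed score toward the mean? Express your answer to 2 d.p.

99.99

r_full = 2·0.455 / (1 + 0.455) ≈ 0.625
T̂ = 0.625(94) + 0.375(110) ≈ 99.993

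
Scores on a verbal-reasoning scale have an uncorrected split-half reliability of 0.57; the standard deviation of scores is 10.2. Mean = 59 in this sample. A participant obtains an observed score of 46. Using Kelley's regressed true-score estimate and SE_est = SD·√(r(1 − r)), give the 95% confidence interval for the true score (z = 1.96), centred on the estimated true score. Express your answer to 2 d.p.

[40.65, 58.48]

r_full = 2·0.57 / (1 + 0.57) ≈ 0.7261
T̂ = r·X + (1 − r)·M = 0.7261·46 + 0.2739·59 ≈ 33.4013 + 16.1592 ≈ 49.5605
SE_est = 10.2000·√(0.7261·0.2739) ≈ 4.5487
95% CI: 49.5605 ± 8.9154 ≈ (40.6451, 58.4760)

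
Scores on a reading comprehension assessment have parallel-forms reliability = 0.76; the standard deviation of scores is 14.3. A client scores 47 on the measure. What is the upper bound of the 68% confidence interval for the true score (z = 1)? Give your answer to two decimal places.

54.01

SEM = 14.3000 * √(1 − 0.7600) = 14.3000 * √0.2400 ≃ 14.3000 * 0.4899 ≃ 7.0055
Margin = 1 * 7.0055 ≃ 7.0055
Upper bound: 47 + 7.0055 = 54.0055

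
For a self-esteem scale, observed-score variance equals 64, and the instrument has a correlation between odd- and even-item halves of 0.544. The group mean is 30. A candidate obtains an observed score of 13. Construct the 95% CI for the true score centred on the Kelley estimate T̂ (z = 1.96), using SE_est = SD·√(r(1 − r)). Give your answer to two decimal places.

[10.87, 25.17]

SD = √64 ≈ 8.000
Full-length reliability (Spearman-Brown) = 2(0.544)/(1+0.544) ≈ 0.705
T̂ = r·X + (1 − r)·M = 0.705*13 + 0.295*30 ≈ 9.161 + 8.860 ≈ 18.021
SE_est = 8.000*√(0.705*0.295) ≈ 3.650
95% CI: 18.021 ± 7.153 ≈ (10.868, 25.174)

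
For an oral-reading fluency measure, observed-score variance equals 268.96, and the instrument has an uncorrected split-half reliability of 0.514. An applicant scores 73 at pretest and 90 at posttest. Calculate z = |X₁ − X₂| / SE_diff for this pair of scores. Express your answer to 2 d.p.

SD = √268.96 ≃ 16.4000
r_full = 2·0.514 / (1 + 0.514) ≃ 0.6790
The standard error of measurement is 16.4000×√(1 − 0.6790) ≃ 16.4000×0.5666 ≃ 9.2918.
Standard error of the difference = 9.2918·√2 ≃ 13.1406
z = |73 − 90| / 13.1406 = 17 / 13.1406 ≃ 1.2937

1.29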